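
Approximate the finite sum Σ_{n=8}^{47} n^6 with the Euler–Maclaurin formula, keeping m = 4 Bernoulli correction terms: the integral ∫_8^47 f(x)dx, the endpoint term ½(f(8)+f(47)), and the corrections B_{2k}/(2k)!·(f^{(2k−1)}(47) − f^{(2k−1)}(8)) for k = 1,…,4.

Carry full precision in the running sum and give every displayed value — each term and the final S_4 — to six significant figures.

S_4 ≈ 7.78788e+10

The integral term ∫_8^47 x^6 dx = 7.23744e+10.
Endpoint term: (f(8) + f(47))/2 = (262144 + 1.07792e+10)/2 = 5.38974e+09.
So far: 7.77642e+10.
k=1: B_{2}/(2)! × [f^{(1)}(47) − f^{(1)}(8)] = 1/12 × (1.37607e+09 − 196608) = 1.14656e+08.
Partial sum through k=1: 7.78788e+10.
k=2: B_{4}/(4)! × [f^{(3)}(47) − f^{(3)}(8)] = −1/720 × (1.24588e+07 − 61440.0) = -17218.5.
Partial sum through k=2: 7.78788e+10.
k=3: B_{6}/(6)! × [f^{(5)}(47) − f^{(5)}(8)] = 1/30240 × (33840.0 − 5760.00) = 0.928571.
Partial sum through k=3: 7.78788e+10.
k=4: B_{8}/(8)! × [f^{(7)}(47) − f^{(7)}(8)] = −1/1209600 × (0.00000 − 0.00000) = 0.00000.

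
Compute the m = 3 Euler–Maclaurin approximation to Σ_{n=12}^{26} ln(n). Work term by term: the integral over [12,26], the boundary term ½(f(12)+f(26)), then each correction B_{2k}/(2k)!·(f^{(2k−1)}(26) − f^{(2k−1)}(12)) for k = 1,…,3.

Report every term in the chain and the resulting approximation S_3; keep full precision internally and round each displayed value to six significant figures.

S_3 ≈ 43.7594

The integral term ∫_12^26 ln(x) dx = 40.8916.
½[f(12) + f(26)] = ½[2.48491 + 3.25810] = 2.87150.
Running total after boundary: 43.7631.
k=1: B_{2}/(2)! × [f^{(1)}(26) − f^{(1)}(12)] = 1/12 × (0.0384615 − 0.0833333) = -0.00373932.
Partial sum through k=1: 43.7594.
k=2: B_{4}/(4)! × [f^{(3)}(26) − f^{(3)}(12)] = −1/720 × (0.000113792 − 0.00115741) = 1.44947e-06.
Partial sum through k=2: 43.7594.
k=3: B_{6}/(6)! × [f^{(5)}(26) − f^{(5)}(12)] = 1/30240 × (2.01997e-06 − 9.64506e-05) = -3.12271e-09.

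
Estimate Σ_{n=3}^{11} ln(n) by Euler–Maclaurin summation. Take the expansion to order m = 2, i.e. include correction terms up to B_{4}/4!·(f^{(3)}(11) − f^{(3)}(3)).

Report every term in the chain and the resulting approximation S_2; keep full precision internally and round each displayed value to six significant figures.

The integral term ∫_3^11 ln(x) dx = 15.0810.
Endpoint term: (f(3) + f(11))/2 = (1.09861 + 2.39790)/2 = 1.74825.
So far: 16.8293.
Correction k=1: B_{2}/2! · (f^{(1)}(11) − f^{(1)}(3)) = 1/12 · (0.0909091 − 0.333333) = -0.0202020.
Partial sum through k=1: 16.8091.
Correction k=2: B_{4}/4! · (f^{(3)}(11) − f^{(3)}(3)) = −1/720 · (0.00150263 − 0.0740741) = 0.000100794.

S_2 ≈ 16.8092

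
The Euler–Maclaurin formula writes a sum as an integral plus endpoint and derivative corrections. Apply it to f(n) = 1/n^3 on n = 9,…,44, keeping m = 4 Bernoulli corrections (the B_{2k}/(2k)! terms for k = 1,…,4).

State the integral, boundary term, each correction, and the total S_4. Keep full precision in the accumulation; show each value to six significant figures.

S_4 ≈ 0.00664420

Integral: ∫_9^44 1/x^3 dx = 0.00591458.
Endpoint term: (f(9) + f(44))/2 = (0.00137174 + 1.17393e-05)/2 = 0.000691741.
Running total after boundary: 0.00660632.
Correction k=1: B_{2}/2! · (f^{(1)}(44) − f^{(1)}(9)) = 1/12 · (-8.00406e-07 − (-0.000457247)) = 3.80372e-05.
After k=1: 0.00664435.
Correction k=2: B_{4}/4! · (f^{(3)}(44) − f^{(3)}(9)) = −1/720 · (-8.26866e-09 − (-0.000112901)) = -1.56795e-07.
After k=2: 0.00664420.
Correction k=3: B_{6}/6! · (f^{(5)}(44) − f^{(5)}(9)) = 1/30240 · (-1.79382e-10 − (-5.85410e-05)) = 1.93588e-09.
After k=3: 0.00664420.
Correction k=4: B_{8}/8! · (f^{(7)}(44) − f^{(7)}(9)) = −1/1209600 · (-6.67124e-12 − (-5.20365e-05)) = -4.30196e-11.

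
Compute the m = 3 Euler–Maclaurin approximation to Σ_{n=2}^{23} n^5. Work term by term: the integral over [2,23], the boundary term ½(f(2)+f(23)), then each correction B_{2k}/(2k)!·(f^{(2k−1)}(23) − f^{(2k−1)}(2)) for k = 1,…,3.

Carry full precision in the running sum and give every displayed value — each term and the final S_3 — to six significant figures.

Integral: ∫_2^23 x^5 dx = 2.46726e+07.
½[f(2) + f(23)] = ½[32.0000 + 6.43634e+06] = 3.21819e+06.
So far: 2.78908e+07.
k=1: B_{2}/(2)! × [f^{(1)}(23) − f^{(1)}(2)] = 1/12 × (1.39920e+06 − 80.0000) = 116594.
Partial sum through k=1: 2.80074e+07.
k=2: B_{4}/(4)! × [f^{(3)}(23) − f^{(3)}(2)] = −1/720 × (31740.0 − 240.000) = -43.7500.
Partial sum through k=2: 2.80074e+07.
k=3: B_{6}/(6)! × [f^{(5)}(23) − f^{(5)}(2)] = 1/30240 × (120.000 − 120.000) = 0.00000.

S_3 ≈ 2.80074e+07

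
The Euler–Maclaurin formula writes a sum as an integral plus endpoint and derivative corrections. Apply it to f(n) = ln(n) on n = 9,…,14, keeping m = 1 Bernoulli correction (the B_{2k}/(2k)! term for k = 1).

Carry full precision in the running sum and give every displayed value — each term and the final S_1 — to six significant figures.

S_1 ≈ 14.5866

The integral term ∫_9^14 ln(x) dx = 12.1718.
Endpoint term: (f(9) + f(14))/2 = (2.19722 + 2.63906)/2 = 2.41814.
Integral + boundary = 14.5899.
Correction k=1: B_{2}/2! · (f^{(1)}(14) − f^{(1)}(9)) = 1/12 · (0.0714286 − 0.111111) = -0.00330688.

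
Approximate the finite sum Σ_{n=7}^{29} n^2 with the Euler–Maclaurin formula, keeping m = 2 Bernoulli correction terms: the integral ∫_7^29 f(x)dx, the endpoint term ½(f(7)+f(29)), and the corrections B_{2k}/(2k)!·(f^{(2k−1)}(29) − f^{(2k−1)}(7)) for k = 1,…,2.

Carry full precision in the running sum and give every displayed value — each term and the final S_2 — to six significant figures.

S_2 ≈ 8464.00

The integral term ∫_7^29 x^2 dx = 8015.33.
½[f(7) + f(29)] = ½[49.0000 + 841.000] = 445.000.
Running total after boundary: 8460.33.
Correction k=1: B_{2}/2! · (f^{(1)}(29) − f^{(1)}(7)) = 1/12 · (58.0000 − 14.0000) = 3.66667.
Partial sum through k=1: 8464.00.
Correction k=2: B_{4}/4! · (f^{(3)}(29) − f^{(3)}(7)) = −1/720 · (0.00000 − 0.00000) = 0.00000.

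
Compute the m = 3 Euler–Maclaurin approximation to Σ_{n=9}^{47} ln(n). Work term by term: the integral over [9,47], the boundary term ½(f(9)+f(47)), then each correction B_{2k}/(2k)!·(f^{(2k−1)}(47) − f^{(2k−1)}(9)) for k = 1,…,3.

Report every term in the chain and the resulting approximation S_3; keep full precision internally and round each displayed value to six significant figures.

Integral: ∫_9^47 ln(x) dx = 123.182.
Endpoint term: (f(9) + f(47))/2 = (2.19722 + 3.85015)/2 = 3.02369.
So far: 126.206.
Order-1 term: 1/12 · (0.0212766 − 0.111111) = -0.00748621.
After k=1: 126.198.
Order-2 term: −1/720 · (1.92636e-05 − 0.00274348) = 3.78364e-06.
After k=2: 126.198.
Order-3 term: 1/30240 · (1.04646e-07 − 0.000406442) = -1.34371e-08.

S_3 ≈ 126.198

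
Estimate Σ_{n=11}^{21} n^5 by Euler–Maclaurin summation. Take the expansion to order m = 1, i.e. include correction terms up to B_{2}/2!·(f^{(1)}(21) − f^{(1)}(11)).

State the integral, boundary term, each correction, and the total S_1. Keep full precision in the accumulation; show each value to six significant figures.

Integral: ∫_11^21 x^5 dx = 1.39991e+07.
½[f(11) + f(21)] = ½[161051 + 4.08410e+06] = 2.12258e+06.
Running total after boundary: 1.61217e+07.
Correction k=1: B_{2}/2! · (f^{(1)}(21) − f^{(1)}(11)) = 1/12 · (972405 − 73205.0) = 74933.3.

S_1 ≈ 1.61966e+07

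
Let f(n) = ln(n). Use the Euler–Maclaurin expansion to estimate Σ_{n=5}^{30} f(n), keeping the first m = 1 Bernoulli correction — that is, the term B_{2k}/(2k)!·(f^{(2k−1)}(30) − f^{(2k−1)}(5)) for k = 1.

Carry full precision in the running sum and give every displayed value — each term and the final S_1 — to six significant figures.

S_1 ≈ 71.4802

Integral: ∫_5^30 ln(x) dx = 68.9887.
Boundary: ½(f(5) + f(30)) = ½(1.60944 + 3.40120) = 2.50532.
Running total after boundary: 71.4940.
Order-1 term: 1/12 · (0.0333333 − 0.200000) = -0.0138889.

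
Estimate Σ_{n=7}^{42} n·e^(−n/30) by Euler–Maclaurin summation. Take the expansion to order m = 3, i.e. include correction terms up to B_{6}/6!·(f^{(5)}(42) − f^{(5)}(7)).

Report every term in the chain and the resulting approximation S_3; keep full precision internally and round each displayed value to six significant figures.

The integral term ∫_7^42 x·e^(−x/30) dx = 346.348.
Boundary: ½(f(7) + f(42)) = ½(5.54323 + 10.3571) = 7.95015.
So far: 354.298.
k=1: B_{2}/(2)! × [f^{(1)}(42) − f^{(1)}(7)] = 1/12 × (-0.0986388 − 0.607115) = -0.0588128.
Partial sum through k=1: 354.239.
k=2: B_{4}/(4)! × [f^{(3)}(42) − f^{(3)}(7)] = −1/720 × (0.000438395 − 0.00243433) = 2.77213e-06.
Partial sum through k=2: 354.239.
k=3: B_{6}/(6)! × [f^{(5)}(42) − f^{(5)}(7)] = 1/30240 × (1.09599e-06 − 4.66009e-06) = -1.17861e-10.

S_3 ≈ 354.239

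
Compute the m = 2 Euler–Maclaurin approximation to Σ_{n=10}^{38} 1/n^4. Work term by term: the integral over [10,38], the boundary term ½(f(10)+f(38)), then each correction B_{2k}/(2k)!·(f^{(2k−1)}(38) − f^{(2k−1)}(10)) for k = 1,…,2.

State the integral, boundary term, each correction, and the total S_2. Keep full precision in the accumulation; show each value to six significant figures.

The integral term ∫_10^38 1/x^4 dx = 0.000327259.
Endpoint term: (f(10) + f(38))/2 = (0.000100000 + 4.79585e-07)/2 = 5.02398e-05.
So far: 0.000377498.
k=1: B_{2}/(2)! × [f^{(1)}(38) − f^{(1)}(10)] = 1/12 × (-5.04826e-08 − (-4.00000e-05)) = 3.32913e-06.
Running total after k=1: 0.000380828.
k=2: B_{4}/(4)! × [f^{(3)}(38) − f^{(3)}(10)] = −1/720 × (-1.04881e-09 − (-1.20000e-05)) = -1.66652e-08.

S_2 ≈ 0.000380811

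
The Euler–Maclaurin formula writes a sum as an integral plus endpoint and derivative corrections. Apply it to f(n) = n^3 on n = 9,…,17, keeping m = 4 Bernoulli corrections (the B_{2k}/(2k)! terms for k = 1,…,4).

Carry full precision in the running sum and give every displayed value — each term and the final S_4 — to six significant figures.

S_4 ≈ 22113.0

The integral term ∫_9^17 x^3 dx = 19240.0.
½[f(9) + f(17)] = ½[729.000 + 4913.00] = 2821.00.
So far: 22061.0.
k=1: B_{2}/(2)! × [f^{(1)}(17) − f^{(1)}(9)] = 1/12 × (867.000 − 243.000) = 52.0000.
Running total after k=1: 22113.0.
k=2: B_{4}/(4)! × [f^{(3)}(17) − f^{(3)}(9)] = −1/720 × (6.00000 − 6.00000) = 0.00000.
Running total after k=2: 22113.0.
k=3: B_{6}/(6)! × [f^{(5)}(17) − f^{(5)}(9)] = 1/30240 × (0.00000 − 0.00000) = 0.00000.
Running total after k=3: 22113.0.
k=4: B_{8}/(8)! × [f^{(7)}(17) − f^{(7)}(9)] = −1/1209600 × (0.00000 − 0.00000) = 0.00000.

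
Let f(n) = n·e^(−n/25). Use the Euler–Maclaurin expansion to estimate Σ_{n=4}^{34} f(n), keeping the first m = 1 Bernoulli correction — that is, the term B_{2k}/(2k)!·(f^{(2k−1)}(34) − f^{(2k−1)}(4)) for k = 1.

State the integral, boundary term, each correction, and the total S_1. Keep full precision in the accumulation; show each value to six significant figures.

The integral term ∫_4^34 x·e^(−x/25) dx = 239.230.
½[f(4) + f(34)] = ½[3.40858 + 8.72647] = 6.06752.
Integral + boundary = 245.297.
k=1: B_{2}/(2)! × [f^{(1)}(34) − f^{(1)}(4)] = 1/12 × (-0.0923979 − 0.715801) = -0.0673499.

S_1 ≈ 245.230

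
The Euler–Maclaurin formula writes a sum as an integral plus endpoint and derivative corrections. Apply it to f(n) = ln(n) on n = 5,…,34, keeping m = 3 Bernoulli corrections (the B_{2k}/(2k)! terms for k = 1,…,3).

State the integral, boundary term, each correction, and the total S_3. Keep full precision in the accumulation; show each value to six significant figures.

S_3 ≈ 85.4028

∫_5^34 ln(x) dx evaluates to 82.8491.
½[f(5) + f(34)] = ½[1.60944 + 3.52636] = 2.56790.
So far: 85.4170.
Order-1 term: 1/12 · (0.0294118 − 0.200000) = -0.0142157.
Running total after k=1: 85.4028.
Order-2 term: −1/720 · (5.08854e-05 − 0.0160000) = 2.21515e-05.
Running total after k=2: 85.4028.
Order-3 term: 1/30240 · (5.28222e-07 − 0.00768000) = -2.53951e-07.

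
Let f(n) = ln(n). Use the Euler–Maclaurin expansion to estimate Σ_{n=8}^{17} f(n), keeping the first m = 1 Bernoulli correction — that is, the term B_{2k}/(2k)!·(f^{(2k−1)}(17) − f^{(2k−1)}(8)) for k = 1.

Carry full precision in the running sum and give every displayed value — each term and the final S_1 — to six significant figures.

S_1 ≈ 24.9799

The integral term ∫_8^17 ln(x) dx = 22.5291.
Boundary: ½(f(8) + f(17)) = ½(2.07944 + 2.83321) = 2.45633.
Integral + boundary = 24.9854.
Correction k=1: B_{2}/2! · (f^{(1)}(17) − f^{(1)}(8)) = 1/12 · (0.0588235 − 0.125000) = -0.00551471.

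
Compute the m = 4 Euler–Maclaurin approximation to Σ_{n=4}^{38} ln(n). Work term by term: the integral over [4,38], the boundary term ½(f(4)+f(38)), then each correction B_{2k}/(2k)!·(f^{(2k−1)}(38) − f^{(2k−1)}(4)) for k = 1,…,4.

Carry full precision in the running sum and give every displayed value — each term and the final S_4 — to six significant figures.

The integral term ∫_4^38 ln(x) dx = 98.6831.
Boundary: ½(f(4) + f(38)) = ½(1.38629 + 3.63759) = 2.51194.
Running total after boundary: 101.195.
k=1: B_{2}/(2)! × [f^{(1)}(38) − f^{(1)}(4)] = 1/12 × (0.0263158 − 0.250000) = -0.0186404.
Running total after k=1: 101.176.
k=2: B_{4}/(4)! × [f^{(3)}(38) − f^{(3)}(4)] = −1/720 × (3.64485e-05 − 0.0312500) = 4.33522e-05.
Running total after k=2: 101.176.
k=3: B_{6}/(6)! × [f^{(5)}(38) − f^{(5)}(4)] = 1/30240 × (3.02896e-07 − 0.0234375) = -7.75040e-07.
Running total after k=3: 101.176.
k=4: B_{8}/(8)! × [f^{(7)}(38) − f^{(7)}(4)] = −1/1209600 × (6.29285e-09 − 0.0439453) = 3.63304e-08.

S_4 ≈ 101.176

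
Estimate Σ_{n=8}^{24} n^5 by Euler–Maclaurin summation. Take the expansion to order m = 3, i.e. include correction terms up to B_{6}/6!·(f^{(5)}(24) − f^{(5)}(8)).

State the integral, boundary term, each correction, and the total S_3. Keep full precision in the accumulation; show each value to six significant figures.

S_3 ≈ 3.59410e+07

Integral: ∫_8^24 x^5 dx = 3.18068e+07.
½[f(8) + f(24)] = ½[32768.0 + 7.96262e+06] = 3.99770e+06.
So far: 3.58045e+07.
Order-1 term: 1/12 · (1.65888e+06 − 20480.0) = 136533.
Running total after k=1: 3.59410e+07.
Order-2 term: −1/720 · (34560.0 − 3840.00) = -42.6667.
Running total after k=2: 3.59410e+07.
Order-3 term: 1/30240 · (120.000 − 120.000) = 0.00000.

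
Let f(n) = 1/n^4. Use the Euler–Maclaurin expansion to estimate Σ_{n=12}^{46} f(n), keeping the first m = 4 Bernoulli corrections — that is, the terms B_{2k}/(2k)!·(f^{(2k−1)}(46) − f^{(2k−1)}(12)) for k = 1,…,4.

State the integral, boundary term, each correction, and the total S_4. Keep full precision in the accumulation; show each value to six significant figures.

∫_12^46 1/x^4 dx evaluates to 0.000189477.
Endpoint term: (f(12) + f(46))/2 = (4.82253e-05 + 2.23341e-07)/2 = 2.42243e-05.
Running total after boundary: 0.000213701.
Correction k=1: B_{2}/2! · (f^{(1)}(46) − f^{(1)}(12)) = 1/12 · (-1.94210e-08 − (-1.60751e-05)) = 1.33797e-06.
Partial sum through k=1: 0.000215039.
Correction k=2: B_{4}/4! · (f^{(3)}(46) − f^{(3)}(12)) = −1/720 · (-2.75345e-10 − (-3.34898e-06)) = -4.65098e-09.
Partial sum through k=2: 0.000215034.
Correction k=3: B_{6}/6! · (f^{(5)}(46) − f^{(5)}(12)) = 1/30240 · (-7.28700e-12 − (-1.30238e-06)) = 4.30679e-11.
Partial sum through k=3: 0.000215034.
Correction k=4: B_{8}/8! · (f^{(7)}(46) − f^{(7)}(12)) = −1/1209600 · (-3.09939e-13 − (-8.13988e-07)) = -6.72940e-13.

S_4 ≈ 0.000215034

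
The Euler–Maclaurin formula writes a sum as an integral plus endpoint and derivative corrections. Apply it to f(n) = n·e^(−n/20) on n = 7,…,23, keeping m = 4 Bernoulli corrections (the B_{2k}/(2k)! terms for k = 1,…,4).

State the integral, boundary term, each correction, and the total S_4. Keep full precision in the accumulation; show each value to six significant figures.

S_4 ≈ 114.290

Integral: ∫_7^23 x·e^(−x/20) dx = 108.224.
½[f(7) + f(23)] = ½[4.93282 + 7.28265] = 6.10773.
Integral + boundary = 114.332.
Order-1 term: 1/12 · (-0.0474955 − 0.458047) = -0.0421286.
Running total after k=1: 114.290.
Order-2 term: −1/720 · (0.00146445 − 0.00466856) = 4.45016e-06.
Running total after k=2: 114.290.
Order-3 term: 1/30240 · (7.61907e-06 − 2.04800e-05) = -4.25295e-10.
Running total after k=3: 114.290.
Order-4 term: −1/1209600 · (2.89426e-08 − 7.32215e-08) = 3.66062e-14.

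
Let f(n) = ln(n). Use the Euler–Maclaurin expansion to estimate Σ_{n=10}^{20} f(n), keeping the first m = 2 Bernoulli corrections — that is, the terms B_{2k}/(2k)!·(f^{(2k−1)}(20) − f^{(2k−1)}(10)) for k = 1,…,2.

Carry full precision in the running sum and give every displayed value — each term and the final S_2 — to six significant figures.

S_2 ≈ 29.5338

∫_10^20 ln(x) dx evaluates to 26.8888.
½[f(10) + f(20)] = ½[2.30259 + 2.99573] = 2.64916.
So far: 29.5380.
Correction k=1: B_{2}/2! · (f^{(1)}(20) − f^{(1)}(10)) = 1/12 · (0.0500000 − 0.100000) = -0.00416667.
Running total after k=1: 29.5338.
Correction k=2: B_{4}/4! · (f^{(3)}(20) − f^{(3)}(10)) = −1/720 · (0.000250000 − 0.00200000) = 2.43056e-06.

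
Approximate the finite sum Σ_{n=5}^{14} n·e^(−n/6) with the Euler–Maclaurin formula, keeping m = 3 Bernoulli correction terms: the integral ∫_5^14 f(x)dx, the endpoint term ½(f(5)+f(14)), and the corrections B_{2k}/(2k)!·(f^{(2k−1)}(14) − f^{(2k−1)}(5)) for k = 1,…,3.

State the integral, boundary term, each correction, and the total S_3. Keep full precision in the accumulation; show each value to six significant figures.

The integral term ∫_5^14 x·e^(−x/6) dx = 17.0468.
Boundary: ½(f(5) + f(14)) = ½(2.17299 + 1.35761) = 1.76530.
So far: 18.8121.
k=1: B_{2}/(2)! × [f^{(1)}(14) − f^{(1)}(5)] = 1/12 × (-0.129296 − 0.0724330) = -0.0168107.
After k=1: 18.7953.
k=2: B_{4}/(4)! × [f^{(3)}(14) − f^{(3)}(5)] = −1/720 × (0.00179578 − 0.0261564) = 3.38342e-05.
After k=2: 18.7954.
k=3: B_{6}/(6)! × [f^{(5)}(14) − f^{(5)}(5)] = 1/30240 × (0.000199531 − 0.00139724) = -3.96069e-08.

S_3 ≈ 18.7954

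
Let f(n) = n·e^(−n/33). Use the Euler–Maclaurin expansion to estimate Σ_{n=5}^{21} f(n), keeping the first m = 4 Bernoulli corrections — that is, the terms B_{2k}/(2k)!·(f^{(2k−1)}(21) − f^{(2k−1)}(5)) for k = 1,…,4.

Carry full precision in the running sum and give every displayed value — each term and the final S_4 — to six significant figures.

S_4 ≈ 142.296

The integral term ∫_5^21 x·e^(−x/33) dx = 134.636.
½[f(5) + f(21)] = ½[4.29702 + 11.1135] = 7.70525.
Integral + boundary = 142.341.
Order-1 term: 1/12 · (0.192441 − 0.729192) = -0.0447292.
After k=1: 142.296.
Order-2 term: −1/720 · (0.00114864 − 0.00224794) = 1.52680e-06.
After k=2: 142.296.
Order-3 term: 1/30240 · (1.94726e-06 − 3.51357e-06) = -5.17959e-11.
After k=3: 142.296.
Order-4 term: −1/1209600 · (2.60767e-09 − 4.55731e-09) = 1.61181e-15.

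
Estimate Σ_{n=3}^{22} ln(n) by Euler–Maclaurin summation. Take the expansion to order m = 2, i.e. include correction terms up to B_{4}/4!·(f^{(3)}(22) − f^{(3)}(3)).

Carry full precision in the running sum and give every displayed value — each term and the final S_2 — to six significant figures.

∫_3^22 ln(x) dx evaluates to 45.7071.
Boundary: ½(f(3) + f(22)) = ½(1.09861 + 3.09104) = 2.09483.
Integral + boundary = 47.8019.
Correction k=1: B_{2}/2! · (f^{(1)}(22) − f^{(1)}(3)) = 1/12 · (0.0454545 − 0.333333) = -0.0239899.
Partial sum through k=1: 47.7779.
Correction k=2: B_{4}/4! · (f^{(3)}(22) − f^{(3)}(3)) = −1/720 · (0.000187829 − 0.0740741) = 0.000102620.

S_2 ≈ 47.7780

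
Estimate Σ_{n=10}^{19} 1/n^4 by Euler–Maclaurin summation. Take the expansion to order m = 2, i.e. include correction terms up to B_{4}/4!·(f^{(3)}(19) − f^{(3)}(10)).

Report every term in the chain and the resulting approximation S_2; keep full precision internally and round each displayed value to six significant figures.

S_2 ≈ 0.000341754

∫_10^19 1/x^4 dx evaluates to 0.000284735.
½[f(10) + f(19)] = ½[0.000100000 + 7.67336e-06] = 5.38367e-05.
Running total after boundary: 0.000338572.
k=1: B_{2}/(2)! × [f^{(1)}(19) − f^{(1)}(10)] = 1/12 × (-1.61544e-06 − (-4.00000e-05)) = 3.19871e-06.
Partial sum through k=1: 0.000341771.
k=2: B_{4}/(4)! × [f^{(3)}(19) − f^{(3)}(10)] = −1/720 × (-1.34247e-07 − (-1.20000e-05)) = -1.64802e-08.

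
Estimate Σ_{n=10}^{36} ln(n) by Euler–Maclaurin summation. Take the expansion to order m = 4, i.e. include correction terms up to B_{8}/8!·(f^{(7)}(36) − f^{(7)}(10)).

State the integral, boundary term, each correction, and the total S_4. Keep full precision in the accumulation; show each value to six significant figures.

S_4 ≈ 82.9179

∫_10^36 ln(x) dx evaluates to 79.9808.
Boundary: ½(f(10) + f(36)) = ½(2.30259 + 3.58352) = 2.94305.
Integral + boundary = 82.9239.
k=1: B_{2}/(2)! × [f^{(1)}(36) − f^{(1)}(10)] = 1/12 × (0.0277778 − 0.100000) = -0.00601852.
Partial sum through k=1: 82.9179.
k=2: B_{4}/(4)! × [f^{(3)}(36) − f^{(3)}(10)] = −1/720 × (4.28669e-05 − 0.00200000) = 2.71824e-06.
Partial sum through k=2: 82.9179.
k=3: B_{6}/(6)! × [f^{(5)}(36) − f^{(5)}(10)] = 1/30240 × (3.96916e-07 − 0.000240000) = -7.92338e-09.
Partial sum through k=3: 82.9179.
k=4: B_{8}/(8)! × [f^{(7)}(36) − f^{(7)}(10)] = −1/1209600 × (9.18787e-09 − 7.20000e-05) = 5.95162e-11.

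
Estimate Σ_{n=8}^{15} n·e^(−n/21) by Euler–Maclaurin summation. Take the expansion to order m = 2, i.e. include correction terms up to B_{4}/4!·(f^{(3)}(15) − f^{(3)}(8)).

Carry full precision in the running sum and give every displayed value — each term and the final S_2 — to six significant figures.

S_2 ≈ 52.3625

∫_8^15 x·e^(−x/21) dx evaluates to 45.9817.
½[f(8) + f(15)] = ½[5.46568 + 7.34312] = 6.40440.
So far: 52.3861.
Order-1 term: 1/12 · (0.139869 − 0.422940) = -0.0235892.
Running total after k=1: 52.3625.
Order-2 term: −1/720 · (0.00253731 − 0.00405751) = 2.11139e-06.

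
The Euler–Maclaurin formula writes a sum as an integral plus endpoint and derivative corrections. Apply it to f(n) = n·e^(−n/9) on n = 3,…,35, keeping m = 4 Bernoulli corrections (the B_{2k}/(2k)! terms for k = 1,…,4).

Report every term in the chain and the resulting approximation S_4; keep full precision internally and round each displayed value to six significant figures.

S_4 ≈ 70.6683

Integral: ∫_3^35 x·e^(−x/9) dx = 69.2800.
½[f(3) + f(35)] = ½[2.14959 + 0.716383] = 1.43299.
So far: 70.7130.
Correction k=1: B_{2}/2! · (f^{(1)}(35) − f^{(1)}(3)) = 1/12 · (-0.0591300 − 0.477688) = -0.0447348.
Running total after k=1: 70.6683.
Correction k=2: B_{4}/4! · (f^{(3)}(35) − f^{(3)}(3)) = −1/720 · (-0.000224615 − 0.0235895) = 3.30752e-05.
Running total after k=2: 70.6683.
Correction k=3: B_{6}/6! · (f^{(5)}(35) − f^{(5)}(3)) = 1/30240 · (3.46629e-06 − 0.000509650) = -1.67389e-08.
Running total after k=3: 70.6683.
Correction k=4: B_{8}/8! · (f^{(7)}(35) − f^{(7)}(3)) = −1/1209600 · (1.19822e-07 − 8.98853e-06) = 7.33194e-12.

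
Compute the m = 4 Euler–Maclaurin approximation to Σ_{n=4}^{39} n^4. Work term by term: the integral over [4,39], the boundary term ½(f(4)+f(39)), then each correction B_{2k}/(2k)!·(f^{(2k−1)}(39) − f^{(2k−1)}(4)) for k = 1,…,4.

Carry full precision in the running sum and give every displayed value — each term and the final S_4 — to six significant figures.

S_4 ≈ 1.92212e+07

∫_4^39 x^4 dx evaluates to 1.80446e+07.
½[f(4) + f(39)] = ½[256.000 + 2.31344e+06] = 1.15685e+06.
So far: 1.92015e+07.
k=1: B_{2}/(2)! × [f^{(1)}(39) − f^{(1)}(4)] = 1/12 × (237276 − 256.000) = 19751.7.
After k=1: 1.92212e+07.
k=2: B_{4}/(4)! × [f^{(3)}(39) − f^{(3)}(4)] = −1/720 × (936.000 − 96.0000) = -1.16667.
After k=2: 1.92212e+07.
k=3: B_{6}/(6)! × [f^{(5)}(39) − f^{(5)}(4)] = 1/30240 × (0.00000 − 0.00000) = 0.00000.
After k=3: 1.92212e+07.
k=4: B_{8}/(8)! × [f^{(7)}(39) − f^{(7)}(4)] = −1/1209600 × (0.00000 − 0.00000) = 0.00000.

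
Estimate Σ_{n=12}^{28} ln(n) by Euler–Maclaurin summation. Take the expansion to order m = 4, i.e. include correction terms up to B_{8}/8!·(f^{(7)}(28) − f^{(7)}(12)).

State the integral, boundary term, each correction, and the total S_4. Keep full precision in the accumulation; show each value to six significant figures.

S_4 ≈ 50.3874

Integral: ∫_12^28 ln(x) dx = 47.4828.
½[f(12) + f(28)] = ½[2.48491 + 3.33220] = 2.90856.
Integral + boundary = 50.3914.
Order-1 term: 1/12 · (0.0357143 − 0.0833333) = -0.00396825.
After k=1: 50.3874.
Order-2 term: −1/720 · (9.11079e-05 − 0.00115741) = 1.48097e-06.
After k=2: 50.3874.
Order-3 term: 1/30240 · (1.39451e-06 − 9.64506e-05) = -3.14339e-09.
After k=3: 50.3874.
Order-4 term: −1/1209600 · (5.33613e-08 − 2.00939e-05) = 1.65679e-11.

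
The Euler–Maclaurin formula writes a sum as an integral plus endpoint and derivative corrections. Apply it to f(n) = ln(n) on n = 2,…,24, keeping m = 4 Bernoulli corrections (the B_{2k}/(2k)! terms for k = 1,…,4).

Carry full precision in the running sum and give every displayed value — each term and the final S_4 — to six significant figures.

S_4 ≈ 54.7847

Integral: ∫_2^24 ln(x) dx = 52.8870.
½[f(2) + f(24)] = ½[0.693147 + 3.17805] = 1.93560.
Integral + boundary = 54.8226.
Order-1 term: 1/12 · (0.0416667 − 0.500000) = -0.0381944.
Partial sum through k=1: 54.7844.
Order-2 term: −1/720 · (0.000144676 − 0.250000) = 0.000347021.
Partial sum through k=2: 54.7848.
Order-3 term: 1/30240 · (3.01408e-06 − 0.750000) = -2.48015e-05.
Partial sum through k=3: 54.7847.
Order-4 term: −1/1209600 · (1.56983e-07 − 5.62500) = 4.65030e-06.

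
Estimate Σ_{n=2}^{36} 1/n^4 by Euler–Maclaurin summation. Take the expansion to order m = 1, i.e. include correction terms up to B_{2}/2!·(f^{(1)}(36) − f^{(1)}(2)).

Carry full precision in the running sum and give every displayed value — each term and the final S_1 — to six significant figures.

S_1 ≈ 0.0833265

∫_2^36 1/x^4 dx evaluates to 0.0416595.
Endpoint term: (f(2) + f(36))/2 = (0.0625000 + 5.95374e-07)/2 = 0.0312503.
So far: 0.0729098.
Order-1 term: 1/12 · (-6.61527e-08 − (-0.125000)) = 0.0104167.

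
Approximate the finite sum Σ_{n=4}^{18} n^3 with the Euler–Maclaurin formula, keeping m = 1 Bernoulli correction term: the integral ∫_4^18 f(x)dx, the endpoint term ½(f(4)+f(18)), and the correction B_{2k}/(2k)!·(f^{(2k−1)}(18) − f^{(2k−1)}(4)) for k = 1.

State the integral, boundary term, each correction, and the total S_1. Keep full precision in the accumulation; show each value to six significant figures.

S_1 ≈ 29205.0

Integral: ∫_4^18 x^3 dx = 26180.0.
Boundary: ½(f(4) + f(18)) = ½(64.0000 + 5832.00) = 2948.00.
Running total after boundary: 29128.0.
k=1: B_{2}/(2)! × [f^{(1)}(18) − f^{(1)}(4)] = 1/12 × (972.000 − 48.0000) = 77.0000.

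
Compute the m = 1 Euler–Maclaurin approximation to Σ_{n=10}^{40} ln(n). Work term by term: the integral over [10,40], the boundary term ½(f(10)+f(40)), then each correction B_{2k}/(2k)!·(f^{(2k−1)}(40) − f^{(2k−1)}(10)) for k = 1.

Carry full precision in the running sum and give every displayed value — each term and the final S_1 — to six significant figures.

The integral term ∫_10^40 ln(x) dx = 94.5293.
½[f(10) + f(40)] = ½[2.30259 + 3.68888] = 2.99573.
Running total after boundary: 97.5251.
k=1: B_{2}/(2)! × [f^{(1)}(40) − f^{(1)}(10)] = 1/12 × (0.0250000 − 0.100000) = -0.00625000.

S_1 ≈ 97.5188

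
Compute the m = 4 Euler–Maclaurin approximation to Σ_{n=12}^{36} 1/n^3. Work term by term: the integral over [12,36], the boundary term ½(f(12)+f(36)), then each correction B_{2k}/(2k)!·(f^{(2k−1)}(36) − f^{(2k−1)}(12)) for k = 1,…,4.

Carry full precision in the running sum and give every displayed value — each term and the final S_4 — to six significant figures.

Integral: ∫_12^36 1/x^3 dx = 0.00308642.
Endpoint term: (f(12) + f(36))/2 = (0.000578704 + 2.14335e-05)/2 = 0.000300069.
Integral + boundary = 0.00338649.
Correction k=1: B_{2}/2! · (f^{(1)}(36) − f^{(1)}(12)) = 1/12 · (-1.78612e-06 − (-0.000144676)) = 1.19075e-05.
Running total after k=1: 0.00339840.
Correction k=2: B_{4}/4! · (f^{(3)}(36) − f^{(3)}(12)) = −1/720 · (-2.75636e-08 − (-2.00939e-05)) = -2.78699e-08.
Running total after k=2: 0.00339837.
Correction k=3: B_{6}/6! · (f^{(5)}(36) − f^{(5)}(12)) = 1/30240 · (-8.93265e-10 − (-5.86071e-06)) = 1.93777e-10.
Running total after k=3: 0.00339837.
Correction k=4: B_{8}/8! · (f^{(7)}(36) − f^{(7)}(12)) = −1/1209600 · (-4.96259e-11 − (-2.93036e-06)) = -2.42254e-12.

S_4 ≈ 0.00339837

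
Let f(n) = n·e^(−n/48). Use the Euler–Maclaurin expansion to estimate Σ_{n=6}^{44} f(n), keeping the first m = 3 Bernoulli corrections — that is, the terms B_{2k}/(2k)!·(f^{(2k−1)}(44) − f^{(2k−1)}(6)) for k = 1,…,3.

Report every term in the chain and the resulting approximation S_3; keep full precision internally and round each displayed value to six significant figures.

The integral term ∫_6^44 x·e^(−x/48) dx = 521.696.
½[f(6) + f(44)] = ½[5.29498 + 17.5934] = 11.4442.
So far: 533.140.
k=1: B_{2}/(2)! × [f^{(1)}(44) − f^{(1)}(6)] = 1/12 × (0.0333208 − 0.772185) = -0.0615720.
Partial sum through k=1: 533.079.
k=2: B_{4}/(4)! × [f^{(3)}(44) − f^{(3)}(6)] = −1/720 × (0.000361554 − 0.00110121) = 1.02729e-06.
Partial sum through k=2: 533.079.
k=3: B_{6}/(6)! × [f^{(5)}(44) − f^{(5)}(6)] = 1/30240 × (3.07572e-07 − 8.10444e-07) = -1.66294e-11.

S_3 ≈ 533.079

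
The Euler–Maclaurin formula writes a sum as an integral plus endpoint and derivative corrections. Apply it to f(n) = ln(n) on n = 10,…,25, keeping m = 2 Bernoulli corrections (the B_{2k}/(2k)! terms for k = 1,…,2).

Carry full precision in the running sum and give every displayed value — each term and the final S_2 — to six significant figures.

S_2 ≈ 45.2018

∫_10^25 ln(x) dx evaluates to 42.4460.
Endpoint term: (f(10) + f(25))/2 = (2.30259 + 3.21888)/2 = 2.76073.
So far: 45.2068.
Order-1 term: 1/12 · (0.0400000 − 0.100000) = -0.00500000.
Partial sum through k=1: 45.2018.
Order-2 term: −1/720 · (0.000128000 − 0.00200000) = 2.60000e-06.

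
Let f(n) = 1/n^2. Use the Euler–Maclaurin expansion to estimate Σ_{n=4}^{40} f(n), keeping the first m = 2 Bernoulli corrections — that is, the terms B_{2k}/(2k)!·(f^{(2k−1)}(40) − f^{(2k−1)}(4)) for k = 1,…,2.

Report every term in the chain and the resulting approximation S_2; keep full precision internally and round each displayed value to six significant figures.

Integral: ∫_4^40 1/x^2 dx = 0.225000.
½[f(4) + f(40)] = ½[0.0625000 + 0.000625000] = 0.0315625.
Running total after boundary: 0.256563.
Order-1 term: 1/12 · (-3.12500e-05 − (-0.0312500)) = 0.00260156.
After k=1: 0.259164.
Order-2 term: −1/720 · (-2.34375e-07 − (-0.0234375)) = -3.25518e-05.

S_2 ≈ 0.259132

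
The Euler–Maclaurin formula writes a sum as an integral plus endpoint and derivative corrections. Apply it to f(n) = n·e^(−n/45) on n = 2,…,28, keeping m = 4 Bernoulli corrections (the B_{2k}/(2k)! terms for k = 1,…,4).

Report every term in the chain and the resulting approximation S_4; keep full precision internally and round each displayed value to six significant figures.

Integral: ∫_2^28 x·e^(−x/45) dx = 259.833.
Endpoint term: (f(2) + f(28))/2 = (1.91306 + 15.0290)/2 = 8.47103.
Running total after boundary: 268.304.
Order-1 term: 1/12 · (0.202772 − 0.914016) = -0.0592703.
Running total after k=1: 268.245.
Order-2 term: −1/720 · (0.000630258 − 0.00139609) = 1.06365e-06.
Running total after k=2: 268.245.
Order-3 term: 1/30240 · (5.73028e-07 − 1.15595e-06) = -1.92766e-11.
Running total after k=3: 268.245.
Order-4 term: −1/1209600 · (4.12256e-10 − 8.01226e-10) = 3.21569e-16.

S_4 ≈ 268.245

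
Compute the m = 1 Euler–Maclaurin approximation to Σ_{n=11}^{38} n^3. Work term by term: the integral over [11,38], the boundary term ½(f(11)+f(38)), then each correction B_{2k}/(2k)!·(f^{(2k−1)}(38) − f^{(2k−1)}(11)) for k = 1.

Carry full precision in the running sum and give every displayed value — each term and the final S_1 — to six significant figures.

S_1 ≈ 546056

Integral: ∫_11^38 x^3 dx = 517624.
½[f(11) + f(38)] = ½[1331.00 + 54872.0] = 28101.5.
Integral + boundary = 545725.
k=1: B_{2}/(2)! × [f^{(1)}(38) − f^{(1)}(11)] = 1/12 × (4332.00 − 363.000) = 330.750.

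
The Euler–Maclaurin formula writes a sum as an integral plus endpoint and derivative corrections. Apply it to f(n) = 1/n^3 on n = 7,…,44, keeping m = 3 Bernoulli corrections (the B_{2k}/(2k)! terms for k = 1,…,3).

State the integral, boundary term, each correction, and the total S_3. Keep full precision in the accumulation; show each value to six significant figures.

Integral: ∫_7^44 1/x^3 dx = 0.00994582.
½[f(7) + f(44)] = ½[0.00291545 + 1.17393e-05] = 0.00146360.
So far: 0.0114094.
Correction k=1: B_{2}/2! · (f^{(1)}(44) − f^{(1)}(7)) = 1/12 · (-8.00406e-07 − (-0.00124948)) = 0.000104057.
After k=1: 0.0115135.
Correction k=2: B_{4}/4! · (f^{(3)}(44) − f^{(3)}(7)) = −1/720 · (-8.26866e-09 − (-0.000509992)) = -7.08310e-07.
After k=2: 0.0115128.
Correction k=3: B_{6}/6! · (f^{(5)}(44) − f^{(5)}(7)) = 1/30240 · (-1.79382e-10 − (-0.000437136)) = 1.44555e-08.

S_3 ≈ 0.0115128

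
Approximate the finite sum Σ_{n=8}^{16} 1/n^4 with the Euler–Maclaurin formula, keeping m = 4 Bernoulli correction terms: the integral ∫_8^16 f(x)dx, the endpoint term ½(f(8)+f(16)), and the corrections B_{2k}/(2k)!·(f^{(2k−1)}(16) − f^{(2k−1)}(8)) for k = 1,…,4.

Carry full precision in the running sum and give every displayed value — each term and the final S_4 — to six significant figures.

The integral term ∫_8^16 1/x^4 dx = 0.000569661.
Boundary: ½(f(8) + f(16)) = ½(0.000244141 + 1.52588e-05) = 0.000129700.
So far: 0.000699361.
k=1: B_{2}/(2)! × [f^{(1)}(16) − f^{(1)}(8)] = 1/12 × (-3.81470e-06 − (-0.000122070)) = 9.85463e-06.
Partial sum through k=1: 0.000709216.
k=2: B_{4}/(4)! × [f^{(3)}(16) − f^{(3)}(8)] = −1/720 × (-4.47035e-07 − (-5.72205e-05)) = -7.88520e-08.
Partial sum through k=2: 0.000709137.
k=3: B_{6}/(6)! × [f^{(5)}(16) − f^{(5)}(8)] = 1/30240 × (-9.77889e-08 − (-5.00679e-05)) = 1.65245e-09.
Partial sum through k=3: 0.000709139.
k=4: B_{8}/(8)! × [f^{(7)}(16) − f^{(7)}(8)] = −1/1209600 × (-3.43789e-08 − (-7.04080e-05)) = -5.81792e-11.

S_4 ≈ 0.000709139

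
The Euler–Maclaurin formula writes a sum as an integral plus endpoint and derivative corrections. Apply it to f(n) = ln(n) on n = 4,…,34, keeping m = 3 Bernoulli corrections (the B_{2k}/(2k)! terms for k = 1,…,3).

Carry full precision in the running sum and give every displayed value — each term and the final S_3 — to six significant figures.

S_3 ≈ 86.7891

∫_4^34 ln(x) dx evaluates to 84.3511.
½[f(4) + f(34)] = ½[1.38629 + 3.52636] = 2.45633.
So far: 86.8074.
Correction k=1: B_{2}/2! · (f^{(1)}(34) − f^{(1)}(4)) = 1/12 · (0.0294118 − 0.250000) = -0.0183824.
Partial sum through k=1: 86.7890.
Correction k=2: B_{4}/4! · (f^{(3)}(34) − f^{(3)}(4)) = −1/720 · (5.08854e-05 − 0.0312500) = 4.33321e-05.
Partial sum through k=2: 86.7891.
Correction k=3: B_{6}/6! · (f^{(5)}(34) − f^{(5)}(4)) = 1/30240 · (5.28222e-07 − 0.0234375) = -7.75032e-07.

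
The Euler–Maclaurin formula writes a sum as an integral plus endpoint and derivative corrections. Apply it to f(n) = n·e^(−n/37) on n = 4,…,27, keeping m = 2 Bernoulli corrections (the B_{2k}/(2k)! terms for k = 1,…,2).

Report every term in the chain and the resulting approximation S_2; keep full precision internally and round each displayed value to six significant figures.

The integral term ∫_4^27 x·e^(−x/37) dx = 220.085.
Endpoint term: (f(4) + f(27))/2 = (3.59012 + 13.0151)/2 = 8.30259.
So far: 228.387.
k=1: B_{2}/(2)! × [f^{(1)}(27) − f^{(1)}(4)] = 1/12 × (0.130281 − 0.800500) = -0.0558516.
After k=1: 228.332.
k=2: B_{4}/(4)! × [f^{(3)}(27) − f^{(3)}(4)] = −1/720 × (0.000799386 − 0.00189595) = 1.52301e-06.

S_2 ≈ 228.332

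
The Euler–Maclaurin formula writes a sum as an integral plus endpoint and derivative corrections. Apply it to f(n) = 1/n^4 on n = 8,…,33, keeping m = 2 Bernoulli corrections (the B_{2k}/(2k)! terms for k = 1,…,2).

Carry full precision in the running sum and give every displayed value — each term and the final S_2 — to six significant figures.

S_2 ≈ 0.000774343

∫_8^33 1/x^4 dx evaluates to 0.000641766.
Boundary: ½(f(8) + f(33)) = ½(0.000244141 + 8.43226e-07) = 0.000122492.
Integral + boundary = 0.000764258.
k=1: B_{2}/(2)! × [f^{(1)}(33) − f^{(1)}(8)] = 1/12 × (-1.02209e-07 − (-0.000122070)) = 1.01640e-05.
Running total after k=1: 0.000774422.
k=2: B_{4}/(4)! × [f^{(3)}(33) − f^{(3)}(8)] = −1/720 × (-2.81568e-09 − (-5.72205e-05)) = -7.94689e-08.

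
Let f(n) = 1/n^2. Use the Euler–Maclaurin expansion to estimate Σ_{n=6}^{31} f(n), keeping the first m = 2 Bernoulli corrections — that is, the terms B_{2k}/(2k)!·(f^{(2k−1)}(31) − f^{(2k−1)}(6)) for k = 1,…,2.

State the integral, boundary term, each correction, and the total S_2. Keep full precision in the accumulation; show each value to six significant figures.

Integral: ∫_6^31 1/x^2 dx = 0.134409.
Endpoint term: (f(6) + f(31))/2 = (0.0277778 + 0.00104058)/2 = 0.0144092.
Integral + boundary = 0.148818.
Correction k=1: B_{2}/2! · (f^{(1)}(31) − f^{(1)}(6)) = 1/12 · (-6.71344e-05 − (-0.00925926)) = 0.000766010.
Partial sum through k=1: 0.149584.
Correction k=2: B_{4}/4! · (f^{(3)}(31) − f^{(3)}(6)) = −1/720 · (-8.38306e-07 − (-0.00308642)) = -4.28553e-06.

S_2 ≈ 0.149580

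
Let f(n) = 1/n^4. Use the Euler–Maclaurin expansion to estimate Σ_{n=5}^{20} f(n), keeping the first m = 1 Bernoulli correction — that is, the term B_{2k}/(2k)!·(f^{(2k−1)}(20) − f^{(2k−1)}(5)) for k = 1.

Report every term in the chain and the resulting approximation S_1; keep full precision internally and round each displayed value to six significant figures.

S_1 ≈ 0.00353469

The integral term ∫_5^20 1/x^4 dx = 0.00262500.
Endpoint term: (f(5) + f(20))/2 = (0.00160000 + 6.25000e-06)/2 = 0.000803125.
Running total after boundary: 0.00342813.
Correction k=1: B_{2}/2! · (f^{(1)}(20) − f^{(1)}(5)) = 1/12 · (-1.25000e-06 − (-0.00128000)) = 0.000106562.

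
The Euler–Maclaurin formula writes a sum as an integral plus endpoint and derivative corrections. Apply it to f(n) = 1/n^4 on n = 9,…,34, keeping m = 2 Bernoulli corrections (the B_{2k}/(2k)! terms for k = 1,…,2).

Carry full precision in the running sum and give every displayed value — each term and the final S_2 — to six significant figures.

Integral: ∫_9^34 1/x^4 dx = 0.000448766.
½[f(9) + f(34)] = ½[0.000152416 + 7.48315e-07] = 7.65821e-05.
Integral + boundary = 0.000525349.
k=1: B_{2}/(2)! × [f^{(1)}(34) − f^{(1)}(9)] = 1/12 × (-8.80370e-08 − (-6.77404e-05)) = 5.63769e-06.
After k=1: 0.000530986.
k=2: B_{4}/(4)! × [f^{(3)}(34) − f^{(3)}(9)] = −1/720 × (-2.28470e-09 − (-2.50890e-05)) = -3.48427e-08.

S_2 ≈ 0.000530951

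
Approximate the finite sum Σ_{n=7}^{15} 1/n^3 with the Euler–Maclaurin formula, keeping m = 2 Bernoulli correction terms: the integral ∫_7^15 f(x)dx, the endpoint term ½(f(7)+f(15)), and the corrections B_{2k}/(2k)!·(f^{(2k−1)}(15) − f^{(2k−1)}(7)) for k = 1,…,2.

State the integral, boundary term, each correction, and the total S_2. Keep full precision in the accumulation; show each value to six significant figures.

∫_7^15 1/x^3 dx evaluates to 0.00798186.
Endpoint term: (f(7) + f(15))/2 = (0.00291545 + 0.000296296)/2 = 0.00160587.
Integral + boundary = 0.00958773.
Order-1 term: 1/12 · (-5.92593e-05 − (-0.00124948)) = 9.91850e-05.
Running total after k=1: 0.00968692.
Order-2 term: −1/720 · (-5.26749e-06 − (-0.000509992)) = -7.01006e-07.

S_2 ≈ 0.00968622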